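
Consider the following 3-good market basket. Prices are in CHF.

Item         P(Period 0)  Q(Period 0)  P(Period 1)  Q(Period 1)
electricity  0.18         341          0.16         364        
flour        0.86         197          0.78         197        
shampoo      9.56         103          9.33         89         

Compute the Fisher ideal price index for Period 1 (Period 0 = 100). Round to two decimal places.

96.09

Laspeyres component (base-period weights):
ΣP(Period 1)Q(Period 0) = 0.16×341 + 0.78×197 + 9.33×103 = 54.56 + 153.66 + 960.99 = 1169.21
ΣP(Period 0)Q(Period 0) = 0.18×341 + 0.86×197 + 9.56×103 = 61.38 + 169.42 + 984.68 = 1215.48
L = 1169.21 / 1215.48 × 100 = 96.1933
Paasche component (current-period weights):
ΣP(Period 1)Q(Period 1) = 0.16×364 + 0.78×197 + 9.33×89 = 58.24 + 153.66 + 830.37 = 1042.27
ΣP(Period 0)Q(Period 1) = 0.18×364 + 0.86×197 + 9.56×89 = 65.52 + 169.42 + 850.84 = 1085.78
P = 1042.27 / 1085.78 × 100 = 95.9927
Fisher = √(L × P) = √(96.1933 × 95.9927) = 96.0930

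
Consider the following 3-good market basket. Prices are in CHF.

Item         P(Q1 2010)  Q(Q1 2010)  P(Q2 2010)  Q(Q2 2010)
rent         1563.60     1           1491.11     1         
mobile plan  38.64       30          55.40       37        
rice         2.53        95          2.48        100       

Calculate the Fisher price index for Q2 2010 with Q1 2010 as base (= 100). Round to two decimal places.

115.53

Laspeyres component (base-period weights):
ΣP(Q2 2010)Q(Q1 2010) = 1491.11×1 + 55.40×30 + 2.48×95 = 1491.11 + 1662 + 235.6 = 3388.71
ΣP(Q1 2010)Q(Q1 2010) = 1563.60×1 + 38.64×30 + 2.53×95 = 1563.6 + 1159.2 + 240.35 = 2963.15
L = 3388.71 / 2963.15 × 100 = 114.3617
Paasche component (current-period weights):
ΣP(Q2 2010)Q(Q2 2010) = 1491.11×1 + 55.40×37 + 2.48×100 = 1491.11 + 2049.8 + 248 = 3788.91
ΣP(Q1 2010)Q(Q2 2010) = 1563.60×1 + 38.64×37 + 2.53×100 = 1563.6 + 1429.68 + 253 = 3246.28
P = 3788.91 / 3246.28 × 100 = 116.7154
Fisher = √(L × P) = √(114.3617 × 116.7154) = 115.5326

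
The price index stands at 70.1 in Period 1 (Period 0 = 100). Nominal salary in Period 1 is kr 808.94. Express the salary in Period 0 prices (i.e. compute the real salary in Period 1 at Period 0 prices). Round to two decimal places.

Real = Nominal ÷ (Index/100) = 808.94 ÷ (70.1/100)
     = 808.94 ÷ 0.701 = 1153.9800

1153.98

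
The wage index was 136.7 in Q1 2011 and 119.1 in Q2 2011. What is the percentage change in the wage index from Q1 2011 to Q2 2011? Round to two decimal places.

Change = (119.1 − 136.7) / 136.7 × 100
       = -17.6 / 136.7 × 100 = -12.8749%

-12.87%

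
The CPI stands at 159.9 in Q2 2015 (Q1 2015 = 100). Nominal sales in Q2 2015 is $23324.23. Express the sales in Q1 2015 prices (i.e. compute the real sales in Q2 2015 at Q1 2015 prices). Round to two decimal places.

Real = Nominal ÷ (Index/100) = 23324.23 ÷ (159.9/100)
     = 23324.23 ÷ 1.599 = 14586.7605

14586.76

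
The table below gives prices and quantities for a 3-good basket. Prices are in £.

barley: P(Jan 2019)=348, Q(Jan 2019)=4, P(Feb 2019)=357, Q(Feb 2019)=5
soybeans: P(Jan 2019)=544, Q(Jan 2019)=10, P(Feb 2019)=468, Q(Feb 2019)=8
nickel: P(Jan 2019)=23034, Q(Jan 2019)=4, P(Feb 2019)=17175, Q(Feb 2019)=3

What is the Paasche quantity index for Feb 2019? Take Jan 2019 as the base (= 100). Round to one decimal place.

76.3

Paasche quantity index uses current-period prices as weights.
ΣP(Feb 2019)·Q(Feb 2019) = 357×5 + 468×8 + 17175×3 = 1785 + 3744 + 51525 = 57054
ΣP(Feb 2019)·Q(Jan 2019) = 357×4 + 468×10 + 17175×4 = 1428 + 4680 + 68700 = 74808
Index = 57054 / 74808 × 100 = 76.2672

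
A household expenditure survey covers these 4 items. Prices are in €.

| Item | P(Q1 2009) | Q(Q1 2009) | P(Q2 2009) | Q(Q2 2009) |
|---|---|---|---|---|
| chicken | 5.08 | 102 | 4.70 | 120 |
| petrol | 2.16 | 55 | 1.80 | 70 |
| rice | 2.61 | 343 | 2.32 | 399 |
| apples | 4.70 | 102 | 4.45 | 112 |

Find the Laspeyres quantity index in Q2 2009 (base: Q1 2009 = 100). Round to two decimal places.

115.76

Laspeyres quantity index uses base-period prices as weights.
ΣP(Q1 2009)·Q(Q2 2009) = 5.08×120 + 2.16×70 + 2.61×399 + 4.70×112 = 609.6 + 151.2 + 1041.39 + 526.4 = 2328.59
ΣP(Q1 2009)·Q(Q1 2009) = 5.08×102 + 2.16×55 + 2.61×343 + 4.70×102 = 518.16 + 118.8 + 895.23 + 479.4 = 2011.59
Index = 2328.59 / 2011.59 × 100 = 115.7587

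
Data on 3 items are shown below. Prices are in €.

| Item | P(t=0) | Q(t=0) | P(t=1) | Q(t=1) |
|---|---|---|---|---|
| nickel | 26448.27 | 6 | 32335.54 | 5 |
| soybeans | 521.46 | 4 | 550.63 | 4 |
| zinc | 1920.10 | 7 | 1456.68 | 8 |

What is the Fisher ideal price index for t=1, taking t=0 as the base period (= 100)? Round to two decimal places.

Laspeyres component (base-period weights):
ΣP(t=1)Q(t=0) = 32335.54×6 + 550.63×4 + 1456.68×7 = 194013.24 + 2202.52 + 10196.76 = 206412.52
ΣP(t=0)Q(t=0) = 26448.27×6 + 521.46×4 + 1920.10×7 = 158689.62 + 2085.84 + 13440.7 = 174216.16
L = 206412.52 / 174216.16 × 100 = 118.4807
Paasche component (current-period weights):
ΣP(t=1)Q(t=1) = 32335.54×5 + 550.63×4 + 1456.68×8 = 161677.7 + 2202.52 + 11653.44 = 175533.66
ΣP(t=0)Q(t=1) = 26448.27×5 + 521.46×4 + 1920.10×8 = 132241.35 + 2085.84 + 15360.8 = 149687.99
P = 175533.66 / 149687.99 × 100 = 117.2664
Fisher = √(L × P) = √(118.4807 × 117.2664) = 117.8720

117.87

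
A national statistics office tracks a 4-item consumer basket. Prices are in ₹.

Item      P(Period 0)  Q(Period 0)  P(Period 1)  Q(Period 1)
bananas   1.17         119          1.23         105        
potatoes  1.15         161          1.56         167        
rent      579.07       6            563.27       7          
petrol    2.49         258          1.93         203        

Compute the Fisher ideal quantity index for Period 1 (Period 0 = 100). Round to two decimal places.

110.12

Laspeyres component (base-period weights):
ΣP(Period 0)Q(Period 1) = 1.17×105 + 1.15×167 + 579.07×7 + 2.49×203 = 122.85 + 192.05 + 4053.49 + 505.47 = 4873.86
ΣP(Period 0)Q(Period 0) = 1.17×119 + 1.15×161 + 579.07×6 + 2.49×258 = 139.23 + 185.15 + 3474.42 + 642.42 = 4441.22
L = 4873.86 / 4441.22 × 100 = 109.7415
Paasche component (current-period weights):
ΣP(Period 1)Q(Period 1) = 1.23×105 + 1.56×167 + 563.27×7 + 1.93×203 = 129.15 + 260.52 + 3942.89 + 391.79 = 4724.35
ΣP(Period 1)Q(Period 0) = 1.23×119 + 1.56×161 + 563.27×6 + 1.93×258 = 146.37 + 251.16 + 3379.62 + 497.94 = 4275.09
P = 4724.35 / 4275.09 × 100 = 110.5088
Fisher = √(L × P) = √(109.7415 × 110.5088) = 110.1245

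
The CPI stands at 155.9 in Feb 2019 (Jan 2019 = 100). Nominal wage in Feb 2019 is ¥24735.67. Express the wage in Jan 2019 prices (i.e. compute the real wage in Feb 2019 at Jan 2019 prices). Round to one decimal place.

15866.4

Real = Nominal ÷ (Index/100) = 24735.67 ÷ (155.9/100)
     = 24735.67 ÷ 1.559 = 15866.3695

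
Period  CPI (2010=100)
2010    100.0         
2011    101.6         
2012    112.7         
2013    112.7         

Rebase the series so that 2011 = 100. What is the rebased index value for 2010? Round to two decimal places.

98.43

Rebased(2010) = 100.0 / 101.6 × 100 = 98.4252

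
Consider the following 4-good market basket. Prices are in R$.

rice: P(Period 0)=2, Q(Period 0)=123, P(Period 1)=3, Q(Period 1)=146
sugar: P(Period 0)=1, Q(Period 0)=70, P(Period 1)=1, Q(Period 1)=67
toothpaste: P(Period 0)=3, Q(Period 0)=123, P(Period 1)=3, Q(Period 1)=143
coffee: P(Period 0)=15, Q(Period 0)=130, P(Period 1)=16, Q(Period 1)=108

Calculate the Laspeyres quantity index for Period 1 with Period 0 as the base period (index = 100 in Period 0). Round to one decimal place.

Laspeyres quantity index uses base-period prices as weights.
ΣP(Period 0)·Q(Period 1) = 2×146 + 1×67 + 3×143 + 15×108 = 292 + 67 + 429 + 1620 = 2408
ΣP(Period 0)·Q(Period 0) = 2×123 + 1×70 + 3×123 + 15×130 = 246 + 70 + 369 + 1950 = 2635
Index = 2408 / 2635 × 100 = 91.3852

91.4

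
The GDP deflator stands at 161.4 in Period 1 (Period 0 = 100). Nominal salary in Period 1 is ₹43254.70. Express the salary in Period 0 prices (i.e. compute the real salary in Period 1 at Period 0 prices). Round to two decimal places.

26799.69

Real = Nominal ÷ (Index/100) = 43254.70 ÷ (161.4/100)
     = 43254.70 ÷ 1.614 = 26799.6902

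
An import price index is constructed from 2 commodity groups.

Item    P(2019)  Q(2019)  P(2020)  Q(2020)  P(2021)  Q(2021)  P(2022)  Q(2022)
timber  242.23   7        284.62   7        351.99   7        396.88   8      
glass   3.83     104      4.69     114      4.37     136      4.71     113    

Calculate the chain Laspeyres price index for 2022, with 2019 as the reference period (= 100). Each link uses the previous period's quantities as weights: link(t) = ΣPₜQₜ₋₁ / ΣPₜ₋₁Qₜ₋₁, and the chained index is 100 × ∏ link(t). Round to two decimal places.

155.20

Link 2019→2020:
ΣP(2020)Q(2019) = 284.62×7 + 4.69×104 = 1992.34 + 487.76 = 2480.1
ΣP(2019)Q(2019) = 242.23×7 + 3.83×104 = 1695.61 + 398.32 = 2093.93
link = 2480.1/2093.93 = 1.184424
Link 2020→2021:
ΣP(2021)Q(2020) = 351.99×7 + 4.37×114 = 2463.93 + 498.18 = 2962.11
ΣP(2020)Q(2020) = 284.62×7 + 4.69×114 = 1992.34 + 534.66 = 2527
link = 2962.11/2527 = 1.172184
Link 2021→2022:
ΣP(2022)Q(2021) = 396.88×7 + 4.71×136 = 2778.16 + 640.56 = 3418.72
ΣP(2021)Q(2021) = 351.99×7 + 4.37×136 = 2463.93 + 594.32 = 3058.25
link = 3418.72/3058.25 = 1.117868
Chained index = 100 × 1.184424 × 1.172184 × 1.117868 = 155.2006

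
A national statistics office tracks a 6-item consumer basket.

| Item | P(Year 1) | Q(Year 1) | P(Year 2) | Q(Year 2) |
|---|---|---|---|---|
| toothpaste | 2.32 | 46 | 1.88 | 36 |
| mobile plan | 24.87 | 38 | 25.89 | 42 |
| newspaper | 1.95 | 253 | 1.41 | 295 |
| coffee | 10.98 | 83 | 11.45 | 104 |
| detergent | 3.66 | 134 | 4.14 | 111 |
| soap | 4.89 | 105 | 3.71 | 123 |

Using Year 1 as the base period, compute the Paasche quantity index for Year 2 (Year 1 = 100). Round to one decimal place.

Paasche quantity index uses current-period prices as weights.
ΣP(Year 2)·Q(Year 2) = 1.88×36 + 25.89×42 + 1.41×295 + 11.45×104 + 4.14×111 + 3.71×123 = 67.68 + 1087.38 + 415.95 + 1190.8 + 459.54 + 456.33 = 3677.68
ΣP(Year 2)·Q(Year 1) = 1.88×46 + 25.89×38 + 1.41×253 + 11.45×83 + 4.14×134 + 3.71×105 = 86.48 + 983.82 + 356.73 + 950.35 + 554.76 + 389.55 = 3321.69
Index = 3677.68 / 3321.69 × 100 = 110.7171

110.7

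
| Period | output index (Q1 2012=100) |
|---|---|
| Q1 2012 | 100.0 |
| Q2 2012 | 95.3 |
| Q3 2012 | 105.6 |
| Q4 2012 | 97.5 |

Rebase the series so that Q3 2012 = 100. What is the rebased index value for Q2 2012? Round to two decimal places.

Rebased(Q2 2012) = 95.3 / 105.6 × 100 = 90.2462

90.25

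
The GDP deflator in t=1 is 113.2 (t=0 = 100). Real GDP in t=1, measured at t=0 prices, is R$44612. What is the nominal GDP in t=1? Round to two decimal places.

Nominal = Real × (Index/100) = 44612 × (113.2/100)
        = 44612 × 1.132 = 50500.7840

50500.78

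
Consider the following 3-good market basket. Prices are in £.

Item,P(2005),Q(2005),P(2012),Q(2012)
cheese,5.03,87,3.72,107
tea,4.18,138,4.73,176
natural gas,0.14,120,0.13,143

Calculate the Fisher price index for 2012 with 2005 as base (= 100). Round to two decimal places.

Laspeyres component (base-period weights):
ΣP(2012)Q(2005) = 3.72×87 + 4.73×138 + 0.13×120 = 323.64 + 652.74 + 15.6 = 991.98
ΣP(2005)Q(2005) = 5.03×87 + 4.18×138 + 0.14×120 = 437.61 + 576.84 + 16.8 = 1031.25
L = 991.98 / 1031.25 × 100 = 96.1920
Paasche component (current-period weights):
ΣP(2012)Q(2012) = 3.72×107 + 4.73×176 + 0.13×143 = 398.04 + 832.48 + 18.59 = 1249.11
ΣP(2005)Q(2012) = 5.03×107 + 4.18×176 + 0.14×143 = 538.21 + 735.68 + 20.02 = 1293.91
P = 1249.11 / 1293.91 × 100 = 96.5376
Fisher = √(L × P) = √(96.1920 × 96.5376) = 96.3647

96.36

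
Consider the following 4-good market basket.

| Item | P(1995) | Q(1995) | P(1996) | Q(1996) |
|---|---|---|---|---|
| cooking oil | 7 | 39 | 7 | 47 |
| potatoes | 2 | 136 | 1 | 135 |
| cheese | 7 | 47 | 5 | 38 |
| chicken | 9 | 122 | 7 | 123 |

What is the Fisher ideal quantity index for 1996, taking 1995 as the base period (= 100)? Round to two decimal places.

100.57

Laspeyres component (base-period weights):
ΣP(1995)Q(1996) = 7×47 + 2×135 + 7×38 + 9×123 = 329 + 270 + 266 + 1107 = 1972
ΣP(1995)Q(1995) = 7×39 + 2×136 + 7×47 + 9×122 = 273 + 272 + 329 + 1098 = 1972
L = 1972 / 1972 × 100 = 100.0000
Paasche component (current-period weights):
ΣP(1996)Q(1996) = 7×47 + 1×135 + 5×38 + 7×123 = 329 + 135 + 190 + 861 = 1515
ΣP(1996)Q(1995) = 7×39 + 1×136 + 5×47 + 7×122 = 273 + 136 + 235 + 854 = 1498
P = 1515 / 1498 × 100 = 101.1348
Fisher = √(L × P) = √(100.0000 × 101.1348) = 100.5658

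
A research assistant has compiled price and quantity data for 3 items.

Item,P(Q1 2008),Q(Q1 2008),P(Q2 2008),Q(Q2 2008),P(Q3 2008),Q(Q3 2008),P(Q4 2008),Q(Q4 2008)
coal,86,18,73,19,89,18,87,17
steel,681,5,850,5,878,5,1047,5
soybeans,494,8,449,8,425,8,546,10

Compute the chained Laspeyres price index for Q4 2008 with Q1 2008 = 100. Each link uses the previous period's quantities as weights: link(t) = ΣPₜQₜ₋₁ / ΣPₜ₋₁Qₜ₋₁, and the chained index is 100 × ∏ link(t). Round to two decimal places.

125.61

Link Q1 2008→Q2 2008:
ΣP(Q2 2008)Q(Q1 2008) = 73×18 + 850×5 + 449×8 = 1314 + 4250 + 3592 = 9156
ΣP(Q1 2008)Q(Q1 2008) = 86×18 + 681×5 + 494×8 = 1548 + 3405 + 3952 = 8905
link = 9156/8905 = 1.028186
Link Q2 2008→Q3 2008:
ΣP(Q3 2008)Q(Q2 2008) = 89×19 + 878×5 + 425×8 = 1691 + 4390 + 3400 = 9481
ΣP(Q2 2008)Q(Q2 2008) = 73×19 + 850×5 + 449×8 = 1387 + 4250 + 3592 = 9229
link = 9481/9229 = 1.027305
Link Q3 2008→Q4 2008:
ΣP(Q4 2008)Q(Q3 2008) = 87×18 + 1047×5 + 546×8 = 1566 + 5235 + 4368 = 11169
ΣP(Q3 2008)Q(Q3 2008) = 89×18 + 878×5 + 425×8 = 1602 + 4390 + 3400 = 9392
link = 11169/9392 = 1.189204
Chained index = 100 × 1.028186 × 1.027305 × 1.189204 = 125.6110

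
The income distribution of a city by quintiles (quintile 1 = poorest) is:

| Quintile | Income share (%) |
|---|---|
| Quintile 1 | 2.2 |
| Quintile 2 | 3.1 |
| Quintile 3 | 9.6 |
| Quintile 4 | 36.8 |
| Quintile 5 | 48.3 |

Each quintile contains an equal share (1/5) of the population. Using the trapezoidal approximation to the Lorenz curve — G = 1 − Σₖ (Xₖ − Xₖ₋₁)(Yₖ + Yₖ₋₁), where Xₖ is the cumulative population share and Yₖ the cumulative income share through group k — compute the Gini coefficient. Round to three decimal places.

Cumulative income shares Yₖ: 0.0220, 0.0530, 0.1490, 0.5170, 1.0000
Σ (Xₖ−Xₖ₋₁)(Yₖ+Yₖ₋₁) = (1/5)(0.0220+0.0000) + (1/5)(0.0530+0.0220) + (1/5)(0.1490+0.0530) + (1/5)(0.5170+0.1490) + (1/5)(1.0000+0.5170)
  = 0.0044 + 0.0150 + 0.0404 + 0.1332 + 0.3034 = 0.4964
G = 1 − 0.4964 = 0.5036

0.504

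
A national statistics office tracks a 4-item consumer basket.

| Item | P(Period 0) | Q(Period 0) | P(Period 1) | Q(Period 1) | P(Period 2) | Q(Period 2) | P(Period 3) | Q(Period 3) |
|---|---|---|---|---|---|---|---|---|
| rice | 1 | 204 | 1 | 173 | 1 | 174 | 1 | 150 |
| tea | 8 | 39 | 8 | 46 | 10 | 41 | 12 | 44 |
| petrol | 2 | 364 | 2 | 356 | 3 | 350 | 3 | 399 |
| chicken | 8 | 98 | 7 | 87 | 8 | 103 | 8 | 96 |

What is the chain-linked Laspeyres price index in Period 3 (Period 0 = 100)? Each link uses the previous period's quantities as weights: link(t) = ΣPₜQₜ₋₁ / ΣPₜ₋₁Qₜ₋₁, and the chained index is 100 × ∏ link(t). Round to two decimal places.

Link Period 0→Period 1:
ΣP(Period 1)Q(Period 0) = 1×204 + 8×39 + 2×364 + 7×98 = 204 + 312 + 728 + 686 = 1930
ΣP(Period 0)Q(Period 0) = 1×204 + 8×39 + 2×364 + 8×98 = 204 + 312 + 728 + 784 = 2028
link = 1930/2028 = 0.951677
Link Period 1→Period 2:
ΣP(Period 2)Q(Period 1) = 1×173 + 10×46 + 3×356 + 8×87 = 173 + 460 + 1068 + 696 = 2397
ΣP(Period 1)Q(Period 1) = 1×173 + 8×46 + 2×356 + 7×87 = 173 + 368 + 712 + 609 = 1862
link = 2397/1862 = 1.287325
Link Period 2→Period 3:
ΣP(Period 3)Q(Period 2) = 1×174 + 12×41 + 3×350 + 8×103 = 174 + 492 + 1050 + 824 = 2540
ΣP(Period 2)Q(Period 2) = 1×174 + 10×41 + 3×350 + 8×103 = 174 + 410 + 1050 + 824 = 2458
link = 2540/2458 = 1.033360
Chained index = 100 × 0.951677 × 1.287325 × 1.033360 = 126.5988

126.60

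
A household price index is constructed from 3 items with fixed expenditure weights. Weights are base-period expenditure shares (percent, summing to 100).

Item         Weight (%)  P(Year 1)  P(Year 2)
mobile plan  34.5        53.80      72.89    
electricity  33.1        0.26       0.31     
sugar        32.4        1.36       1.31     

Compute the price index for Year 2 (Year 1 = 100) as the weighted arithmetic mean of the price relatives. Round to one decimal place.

mobile plan: 34.5 × (72.89/53.80) = 34.5 × 1.354833 = 46.7417
electricity: 33.1 × (0.31/0.26) = 33.1 × 1.192308 = 39.4654
sugar: 32.4 × (1.31/1.36) = 32.4 × 0.963235 = 31.2088
Index = Σ wᵢ·(p₁ᵢ/p₀ᵢ) = 46.7417 + 39.4654 + 31.2088 = 117.4159

117.4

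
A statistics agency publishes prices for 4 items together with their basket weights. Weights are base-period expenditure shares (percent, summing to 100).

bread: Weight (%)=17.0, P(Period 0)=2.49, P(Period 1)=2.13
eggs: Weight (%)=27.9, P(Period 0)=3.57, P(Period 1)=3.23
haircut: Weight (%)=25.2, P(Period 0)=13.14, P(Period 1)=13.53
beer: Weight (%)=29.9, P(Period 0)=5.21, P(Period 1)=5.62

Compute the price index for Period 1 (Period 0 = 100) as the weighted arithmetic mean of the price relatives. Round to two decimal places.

bread: 17.0 × (2.13/2.49) = 17.0 × 0.855422 = 14.5422
eggs: 27.9 × (3.23/3.57) = 27.9 × 0.904762 = 25.2429
haircut: 25.2 × (13.53/13.14) = 25.2 × 1.029680 = 25.9479
beer: 29.9 × (5.62/5.21) = 29.9 × 1.078695 = 32.2530
Index = Σ wᵢ·(p₁ᵢ/p₀ᵢ) = 14.5422 + 25.2429 + 25.9479 + 32.2530 = 97.9859

97.99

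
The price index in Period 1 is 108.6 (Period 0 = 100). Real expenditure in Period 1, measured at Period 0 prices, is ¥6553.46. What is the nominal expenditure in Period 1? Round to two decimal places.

Nominal = Real × (Index/100) = 6553.46 × (108.6/100)
        = 6553.46 × 1.086 = 7117.0576

7117.06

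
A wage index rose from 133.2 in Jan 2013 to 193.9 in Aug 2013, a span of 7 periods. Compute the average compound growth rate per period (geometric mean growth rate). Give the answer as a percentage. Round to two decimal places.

5.51%

Growth factor = (193.9/133.2)^(1/7) = (1.455706)^(1/7) = 1.055106
Growth rate = 1.055106 − 1 = 0.055106 = 5.5106%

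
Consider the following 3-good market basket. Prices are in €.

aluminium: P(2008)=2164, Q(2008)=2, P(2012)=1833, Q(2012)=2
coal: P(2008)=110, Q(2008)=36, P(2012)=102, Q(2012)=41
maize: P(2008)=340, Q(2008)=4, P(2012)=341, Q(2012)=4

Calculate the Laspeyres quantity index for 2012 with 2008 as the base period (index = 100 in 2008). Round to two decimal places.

105.70

Laspeyres quantity index uses base-period prices as weights.
ΣP(2008)·Q(2012) = 2164×2 + 110×41 + 340×4 = 4328 + 4510 + 1360 = 10198
ΣP(2008)·Q(2008) = 2164×2 + 110×36 + 340×4 = 4328 + 3960 + 1360 = 9648
Index = 10198 / 9648 × 100 = 105.7007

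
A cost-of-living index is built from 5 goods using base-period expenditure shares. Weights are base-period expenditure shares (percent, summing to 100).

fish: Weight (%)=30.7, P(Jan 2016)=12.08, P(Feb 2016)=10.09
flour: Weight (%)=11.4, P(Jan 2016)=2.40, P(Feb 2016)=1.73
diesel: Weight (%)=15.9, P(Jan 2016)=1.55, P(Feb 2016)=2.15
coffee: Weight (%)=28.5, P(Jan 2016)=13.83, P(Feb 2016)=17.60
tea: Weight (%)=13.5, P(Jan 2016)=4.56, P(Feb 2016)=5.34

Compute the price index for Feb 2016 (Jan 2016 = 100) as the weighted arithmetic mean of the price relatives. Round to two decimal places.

fish: 30.7 × (10.09/12.08) = 30.7 × 0.835265 = 25.6426
flour: 11.4 × (1.73/2.40) = 11.4 × 0.720833 = 8.2175
diesel: 15.9 × (2.15/1.55) = 15.9 × 1.387097 = 22.0548
coffee: 28.5 × (17.60/13.83) = 28.5 × 1.272596 = 36.2690
tea: 13.5 × (5.34/4.56) = 13.5 × 1.171053 = 15.8092
Index = Σ wᵢ·(p₁ᵢ/p₀ᵢ) = 25.6426 + 8.2175 + 22.0548 + 36.2690 + 15.8092 = 107.9932

107.99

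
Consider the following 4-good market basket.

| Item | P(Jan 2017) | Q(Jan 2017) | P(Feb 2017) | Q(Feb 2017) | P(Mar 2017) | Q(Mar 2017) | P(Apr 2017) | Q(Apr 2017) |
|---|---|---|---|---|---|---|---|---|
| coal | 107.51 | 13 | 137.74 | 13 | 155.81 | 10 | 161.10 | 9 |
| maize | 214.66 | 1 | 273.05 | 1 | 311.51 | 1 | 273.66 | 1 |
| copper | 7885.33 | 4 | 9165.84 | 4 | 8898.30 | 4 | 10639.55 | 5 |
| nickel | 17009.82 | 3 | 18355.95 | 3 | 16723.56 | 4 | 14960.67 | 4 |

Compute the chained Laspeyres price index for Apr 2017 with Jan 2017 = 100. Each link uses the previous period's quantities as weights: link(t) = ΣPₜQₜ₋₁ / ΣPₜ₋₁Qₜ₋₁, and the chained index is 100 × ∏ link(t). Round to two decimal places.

Link Jan 2017→Feb 2017:
ΣP(Feb 2017)Q(Jan 2017) = 137.74×13 + 273.05×1 + 9165.84×4 + 18355.95×3 = 1790.62 + 273.05 + 36663.36 + 55067.85 = 93794.88
ΣP(Jan 2017)Q(Jan 2017) = 107.51×13 + 214.66×1 + 7885.33×4 + 17009.82×3 = 1397.63 + 214.66 + 31541.32 + 51029.46 = 84183.07
link = 93794.88/84183.07 = 1.114177
Link Feb 2017→Mar 2017:
ΣP(Mar 2017)Q(Feb 2017) = 155.81×13 + 311.51×1 + 8898.30×4 + 16723.56×3 = 2025.53 + 311.51 + 35593.2 + 50170.68 = 88100.92
ΣP(Feb 2017)Q(Feb 2017) = 137.74×13 + 273.05×1 + 9165.84×4 + 18355.95×3 = 1790.62 + 273.05 + 36663.36 + 55067.85 = 93794.88
link = 88100.92/93794.88 = 0.939293
Link Mar 2017→Apr 2017:
ΣP(Apr 2017)Q(Mar 2017) = 161.10×10 + 273.66×1 + 10639.55×4 + 14960.67×4 = 1611 + 273.66 + 42558.2 + 59842.68 = 104285.54
ΣP(Mar 2017)Q(Mar 2017) = 155.81×10 + 311.51×1 + 8898.30×4 + 16723.56×4 = 1558.1 + 311.51 + 35593.2 + 66894.24 = 104357.05
link = 104285.54/104357.05 = 0.999315
Chained index = 100 × 1.114177 × 0.939293 × 0.999315 = 104.5823

104.58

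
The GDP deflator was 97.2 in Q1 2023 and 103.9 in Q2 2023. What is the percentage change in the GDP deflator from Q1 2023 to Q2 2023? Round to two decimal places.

6.89%

Change = (103.9 − 97.2) / 97.2 × 100
       = 6.7 / 97.2 × 100 = 6.8930%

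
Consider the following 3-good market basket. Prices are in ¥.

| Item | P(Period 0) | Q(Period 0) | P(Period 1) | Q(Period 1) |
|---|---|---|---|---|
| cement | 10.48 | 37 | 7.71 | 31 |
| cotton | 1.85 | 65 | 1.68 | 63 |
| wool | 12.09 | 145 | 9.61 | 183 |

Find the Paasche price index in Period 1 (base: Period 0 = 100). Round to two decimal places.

79.26

Paasche price index uses current-period quantities as weights.
ΣP(Period 1)·Q(Period 1) = 7.71×31 + 1.68×63 + 9.61×183 = 239.01 + 105.84 + 1758.63 = 2103.48
ΣP(Period 0)·Q(Period 1) = 10.48×31 + 1.85×63 + 12.09×183 = 324.88 + 116.55 + 2212.47 = 2653.9
Index = 2103.48 / 2653.9 × 100 = 79.2600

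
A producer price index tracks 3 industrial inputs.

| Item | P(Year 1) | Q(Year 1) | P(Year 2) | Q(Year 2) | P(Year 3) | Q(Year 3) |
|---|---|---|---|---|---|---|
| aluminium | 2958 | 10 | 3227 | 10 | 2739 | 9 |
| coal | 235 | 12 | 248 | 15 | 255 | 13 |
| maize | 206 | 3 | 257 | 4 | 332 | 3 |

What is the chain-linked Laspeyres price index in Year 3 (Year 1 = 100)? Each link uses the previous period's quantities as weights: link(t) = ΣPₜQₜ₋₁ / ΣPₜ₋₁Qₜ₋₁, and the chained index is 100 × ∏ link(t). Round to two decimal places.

Link Year 1→Year 2:
ΣP(Year 2)Q(Year 1) = 3227×10 + 248×12 + 257×3 = 32270 + 2976 + 771 = 36017
ΣP(Year 1)Q(Year 1) = 2958×10 + 235×12 + 206×3 = 29580 + 2820 + 618 = 33018
link = 36017/33018 = 1.090829
Link Year 2→Year 3:
ΣP(Year 3)Q(Year 2) = 2739×10 + 255×15 + 332×4 = 27390 + 3825 + 1328 = 32543
ΣP(Year 2)Q(Year 2) = 3227×10 + 248×15 + 257×4 = 32270 + 3720 + 1028 = 37018
link = 32543/37018 = 0.879113
Chained index = 100 × 1.090829 × 0.879113 = 95.8962

95.90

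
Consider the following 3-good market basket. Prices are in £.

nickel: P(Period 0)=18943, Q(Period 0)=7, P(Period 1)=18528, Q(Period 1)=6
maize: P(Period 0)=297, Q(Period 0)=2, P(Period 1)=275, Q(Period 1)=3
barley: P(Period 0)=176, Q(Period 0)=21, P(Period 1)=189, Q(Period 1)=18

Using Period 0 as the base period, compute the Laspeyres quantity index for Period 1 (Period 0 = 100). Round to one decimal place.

86.0

Laspeyres quantity index uses base-period prices as weights.
ΣP(Period 0)·Q(Period 1) = 18943×6 + 297×3 + 176×18 = 113658 + 891 + 3168 = 117717
ΣP(Period 0)·Q(Period 0) = 18943×7 + 297×2 + 176×21 = 132601 + 594 + 3696 = 136891
Index = 117717 / 136891 × 100 = 85.9932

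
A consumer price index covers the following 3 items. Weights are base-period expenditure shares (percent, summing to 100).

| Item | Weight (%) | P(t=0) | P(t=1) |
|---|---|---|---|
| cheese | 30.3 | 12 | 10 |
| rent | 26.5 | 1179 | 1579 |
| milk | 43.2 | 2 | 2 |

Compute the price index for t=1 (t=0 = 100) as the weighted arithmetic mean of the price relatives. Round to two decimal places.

103.94

cheese: 30.3 × (10/12) = 30.3 × 0.833333 = 25.2500
rent: 26.5 × (1579/1179) = 26.5 × 1.339271 = 35.4907
milk: 43.2 × (2/2) = 43.2 × 1.000000 = 43.2000
Index = Σ wᵢ·(p₁ᵢ/p₀ᵢ) = 25.2500 + 35.4907 + 43.2000 = 103.9407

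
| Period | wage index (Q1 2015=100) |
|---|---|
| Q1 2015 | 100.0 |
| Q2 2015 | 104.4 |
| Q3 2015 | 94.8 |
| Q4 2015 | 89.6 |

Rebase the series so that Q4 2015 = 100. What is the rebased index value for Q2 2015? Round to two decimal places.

116.52

Rebased(Q2 2015) = 104.4 / 89.6 × 100 = 116.5179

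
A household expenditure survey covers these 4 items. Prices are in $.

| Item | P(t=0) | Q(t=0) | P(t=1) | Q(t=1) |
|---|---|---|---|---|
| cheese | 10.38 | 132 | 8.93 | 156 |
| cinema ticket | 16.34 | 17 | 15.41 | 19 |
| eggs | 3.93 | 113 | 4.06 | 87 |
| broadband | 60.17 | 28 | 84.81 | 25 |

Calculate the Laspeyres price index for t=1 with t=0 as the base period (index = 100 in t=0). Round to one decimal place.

113.2

Laspeyres price index uses base-period quantities as weights.
ΣP(t=1)·Q(t=0) = 8.93×132 + 15.41×17 + 4.06×113 + 84.81×28 = 1178.76 + 261.97 + 458.78 + 2374.68 = 4274.19
ΣP(t=0)·Q(t=0) = 10.38×132 + 16.34×17 + 3.93×113 + 60.17×28 = 1370.16 + 277.78 + 444.09 + 1684.76 = 3776.79
Index = 4274.19 / 3776.79 × 100 = 113.1699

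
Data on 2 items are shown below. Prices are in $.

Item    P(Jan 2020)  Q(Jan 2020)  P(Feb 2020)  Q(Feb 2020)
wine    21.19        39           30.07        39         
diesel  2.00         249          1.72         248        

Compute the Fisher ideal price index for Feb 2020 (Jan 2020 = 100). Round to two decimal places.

120.91

Laspeyres component (base-period weights):
ΣP(Feb 2020)Q(Jan 2020) = 30.07×39 + 1.72×249 = 1172.73 + 428.28 = 1601.01
ΣP(Jan 2020)Q(Jan 2020) = 21.19×39 + 2.00×249 = 826.41 + 498 = 1324.41
L = 1601.01 / 1324.41 × 100 = 120.8848
Paasche component (current-period weights):
ΣP(Feb 2020)Q(Feb 2020) = 30.07×39 + 1.72×248 = 1172.73 + 426.56 = 1599.29
ΣP(Jan 2020)Q(Feb 2020) = 21.19×39 + 2.00×248 = 826.41 + 496 = 1322.41
P = 1599.29 / 1322.41 × 100 = 120.9375
Fisher = √(L × P) = √(120.8848 × 120.9375) = 120.9111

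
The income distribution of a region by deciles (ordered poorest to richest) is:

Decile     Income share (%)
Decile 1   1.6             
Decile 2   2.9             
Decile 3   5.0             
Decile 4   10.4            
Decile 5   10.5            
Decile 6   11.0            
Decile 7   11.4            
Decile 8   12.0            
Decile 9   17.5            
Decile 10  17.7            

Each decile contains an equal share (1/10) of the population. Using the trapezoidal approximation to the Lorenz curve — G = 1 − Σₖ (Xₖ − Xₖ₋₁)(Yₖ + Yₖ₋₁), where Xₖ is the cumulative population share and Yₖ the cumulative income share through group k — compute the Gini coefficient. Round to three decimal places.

Cumulative income shares Yₖ: 0.0160, 0.0450, 0.0950, 0.1990, 0.3040, 0.4140, 0.5280, 0.6480, 0.8230, 1.0000
Σ (Xₖ−Xₖ₋₁)(Yₖ+Yₖ₋₁) = (1/10)(0.0160+0.0000) + (1/10)(0.0450+0.0160) + (1/10)(0.0950+0.0450) + (1/10)(0.1990+0.0950) + (1/10)(0.3040+0.1990) + (1/10)(0.4140+0.3040) + (1/10)(0.5280+0.4140) + (1/10)(0.6480+0.5280) + (1/10)(0.8230+0.6480) + (1/10)(1.0000+0.8230)
  = 0.0016 + 0.0061 + 0.0140 + 0.0294 + 0.0503 + 0.0718 + 0.0942 + 0.1176 + 0.1471 + 0.1823 = 0.7144
G = 1 − 0.7144 = 0.2856

0.286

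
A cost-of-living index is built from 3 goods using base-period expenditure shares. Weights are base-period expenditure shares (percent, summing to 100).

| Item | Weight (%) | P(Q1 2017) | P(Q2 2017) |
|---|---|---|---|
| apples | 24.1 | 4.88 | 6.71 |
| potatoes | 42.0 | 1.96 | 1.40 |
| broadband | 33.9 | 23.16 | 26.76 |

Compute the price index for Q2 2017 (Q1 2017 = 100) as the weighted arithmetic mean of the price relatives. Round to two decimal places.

102.31

apples: 24.1 × (6.71/4.88) = 24.1 × 1.375000 = 33.1375
potatoes: 42.0 × (1.40/1.96) = 42.0 × 0.714286 = 30.0000
broadband: 33.9 × (26.76/23.16) = 33.9 × 1.155440 = 39.1694
Index = Σ wᵢ·(p₁ᵢ/p₀ᵢ) = 33.1375 + 30.0000 + 39.1694 = 102.3069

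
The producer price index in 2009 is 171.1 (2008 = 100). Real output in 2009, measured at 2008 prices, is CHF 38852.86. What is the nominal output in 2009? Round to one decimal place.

Nominal = Real × (Index/100) = 38852.86 × (171.1/100)
        = 38852.86 × 1.711 = 66477.2435

66477.2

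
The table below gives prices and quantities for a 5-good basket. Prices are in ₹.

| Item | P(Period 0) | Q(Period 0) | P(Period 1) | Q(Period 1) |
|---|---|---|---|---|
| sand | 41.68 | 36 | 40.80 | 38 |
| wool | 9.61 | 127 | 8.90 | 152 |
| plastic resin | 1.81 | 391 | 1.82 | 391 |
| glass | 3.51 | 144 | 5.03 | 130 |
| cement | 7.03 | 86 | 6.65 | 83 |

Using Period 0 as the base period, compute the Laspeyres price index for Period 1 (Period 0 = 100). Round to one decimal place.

Laspeyres price index uses base-period quantities as weights.
ΣP(Period 1)·Q(Period 0) = 40.80×36 + 8.90×127 + 1.82×391 + 5.03×144 + 6.65×86 = 1468.8 + 1130.3 + 711.62 + 724.32 + 571.9 = 4606.94
ΣP(Period 0)·Q(Period 0) = 41.68×36 + 9.61×127 + 1.81×391 + 3.51×144 + 7.03×86 = 1500.48 + 1220.47 + 707.71 + 505.44 + 604.58 = 4538.68
Index = 4606.94 / 4538.68 × 100 = 101.5040

101.5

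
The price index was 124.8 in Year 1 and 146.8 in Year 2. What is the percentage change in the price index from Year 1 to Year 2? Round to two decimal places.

17.63%

Change = (146.8 − 124.8) / 124.8 × 100
       = 22.0 / 124.8 × 100 = 17.6282%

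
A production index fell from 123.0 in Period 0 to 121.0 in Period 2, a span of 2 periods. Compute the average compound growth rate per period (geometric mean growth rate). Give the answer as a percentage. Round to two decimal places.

Growth factor = (121.0/123.0)^(1/2) = (0.983740)^(1/2) = 0.991837
Growth rate = 0.991837 − 1 = -0.008163 = -0.8163%

-0.82%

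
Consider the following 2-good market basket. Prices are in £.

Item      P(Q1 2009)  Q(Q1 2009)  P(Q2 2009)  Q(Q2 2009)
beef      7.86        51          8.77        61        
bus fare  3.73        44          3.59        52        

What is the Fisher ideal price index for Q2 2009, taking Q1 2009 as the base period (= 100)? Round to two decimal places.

107.14

Laspeyres component (base-period weights):
ΣP(Q2 2009)Q(Q1 2009) = 8.77×51 + 3.59×44 = 447.27 + 157.96 = 605.23
ΣP(Q1 2009)Q(Q1 2009) = 7.86×51 + 3.73×44 = 400.86 + 164.12 = 564.98
L = 605.23 / 564.98 × 100 = 107.1241
Paasche component (current-period weights):
ΣP(Q2 2009)Q(Q2 2009) = 8.77×61 + 3.59×52 = 534.97 + 186.68 = 721.65
ΣP(Q1 2009)Q(Q2 2009) = 7.86×61 + 3.73×52 = 479.46 + 193.96 = 673.42
P = 721.65 / 673.42 × 100 = 107.1619
Fisher = √(L × P) = √(107.1241 × 107.1619) = 107.1430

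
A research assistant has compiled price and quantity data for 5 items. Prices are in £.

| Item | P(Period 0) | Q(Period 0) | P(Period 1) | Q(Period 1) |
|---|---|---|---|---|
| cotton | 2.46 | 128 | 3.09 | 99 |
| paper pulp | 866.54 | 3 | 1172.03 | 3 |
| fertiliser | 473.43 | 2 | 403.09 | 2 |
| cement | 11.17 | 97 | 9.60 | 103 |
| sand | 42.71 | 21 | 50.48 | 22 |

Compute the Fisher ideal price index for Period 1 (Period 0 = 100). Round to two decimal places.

114.63

Laspeyres component (base-period weights):
ΣP(Period 1)Q(Period 0) = 3.09×128 + 1172.03×3 + 403.09×2 + 9.60×97 + 50.48×21 = 395.52 + 3516.09 + 806.18 + 931.2 + 1060.08 = 6709.07
ΣP(Period 0)Q(Period 0) = 2.46×128 + 866.54×3 + 473.43×2 + 11.17×97 + 42.71×21 = 314.88 + 2599.62 + 946.86 + 1083.49 + 896.91 = 5841.76
L = 6709.07 / 5841.76 × 100 = 114.8467
Paasche component (current-period weights):
ΣP(Period 1)Q(Period 1) = 3.09×99 + 1172.03×3 + 403.09×2 + 9.60×103 + 50.48×22 = 305.91 + 3516.09 + 806.18 + 988.8 + 1110.56 = 6727.54
ΣP(Period 0)Q(Period 1) = 2.46×99 + 866.54×3 + 473.43×2 + 11.17×103 + 42.71×22 = 243.54 + 2599.62 + 946.86 + 1150.51 + 939.62 = 5880.15
P = 6727.54 / 5880.15 × 100 = 114.4110
Fisher = √(L × P) = √(114.8467 × 114.4110) = 114.6287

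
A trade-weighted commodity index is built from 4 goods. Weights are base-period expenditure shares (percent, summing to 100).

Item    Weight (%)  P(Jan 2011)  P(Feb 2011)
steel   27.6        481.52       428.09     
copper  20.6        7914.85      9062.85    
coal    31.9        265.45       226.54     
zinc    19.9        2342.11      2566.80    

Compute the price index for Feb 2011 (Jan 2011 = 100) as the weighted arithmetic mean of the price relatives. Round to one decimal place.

97.2

steel: 27.6 × (428.09/481.52) = 27.6 × 0.889039 = 24.5375
copper: 20.6 × (9062.85/7914.85) = 20.6 × 1.145044 = 23.5879
coal: 31.9 × (226.54/265.45) = 31.9 × 0.853419 = 27.2241
zinc: 19.9 × (2566.80/2342.11) = 19.9 × 1.095935 = 21.8091
Index = Σ wᵢ·(p₁ᵢ/p₀ᵢ) = 24.5375 + 23.5879 + 27.2241 + 21.8091 = 97.1585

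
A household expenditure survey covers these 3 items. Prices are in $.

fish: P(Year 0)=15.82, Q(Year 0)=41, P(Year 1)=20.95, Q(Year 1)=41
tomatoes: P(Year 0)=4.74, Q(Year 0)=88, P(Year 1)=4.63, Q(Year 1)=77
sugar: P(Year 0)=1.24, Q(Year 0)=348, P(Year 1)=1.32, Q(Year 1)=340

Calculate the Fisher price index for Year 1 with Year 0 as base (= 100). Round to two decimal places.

Laspeyres component (base-period weights):
ΣP(Year 1)Q(Year 0) = 20.95×41 + 4.63×88 + 1.32×348 = 858.95 + 407.44 + 459.36 = 1725.75
ΣP(Year 0)Q(Year 0) = 15.82×41 + 4.74×88 + 1.24×348 = 648.62 + 417.12 + 431.52 = 1497.26
L = 1725.75 / 1497.26 × 100 = 115.2605
Paasche component (current-period weights):
ΣP(Year 1)Q(Year 1) = 20.95×41 + 4.63×77 + 1.32×340 = 858.95 + 356.51 + 448.8 = 1664.26
ΣP(Year 0)Q(Year 1) = 15.82×41 + 4.74×77 + 1.24×340 = 648.62 + 364.98 + 421.6 = 1435.2
P = 1664.26 / 1435.2 × 100 = 115.9601
Fisher = √(L × P) = √(115.2605 × 115.9601) = 115.6098

115.61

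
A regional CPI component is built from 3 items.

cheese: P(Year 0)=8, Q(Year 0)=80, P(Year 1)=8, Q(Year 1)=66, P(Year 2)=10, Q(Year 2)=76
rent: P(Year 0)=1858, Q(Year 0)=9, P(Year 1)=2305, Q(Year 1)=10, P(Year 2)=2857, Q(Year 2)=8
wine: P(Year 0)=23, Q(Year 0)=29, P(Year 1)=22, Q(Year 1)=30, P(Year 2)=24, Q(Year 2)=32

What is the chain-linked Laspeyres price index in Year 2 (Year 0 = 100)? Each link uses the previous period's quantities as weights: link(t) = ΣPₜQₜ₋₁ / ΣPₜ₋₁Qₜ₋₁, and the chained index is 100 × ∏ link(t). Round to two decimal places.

Link Year 0→Year 1:
ΣP(Year 1)Q(Year 0) = 8×80 + 2305×9 + 22×29 = 640 + 20745 + 638 = 22023
ΣP(Year 0)Q(Year 0) = 8×80 + 1858×9 + 23×29 = 640 + 16722 + 667 = 18029
link = 22023/18029 = 1.221532
Link Year 1→Year 2:
ΣP(Year 2)Q(Year 1) = 10×66 + 2857×10 + 24×30 = 660 + 28570 + 720 = 29950
ΣP(Year 1)Q(Year 1) = 8×66 + 2305×10 + 22×30 = 528 + 23050 + 660 = 24238
link = 29950/24238 = 1.235663
Chained index = 100 × 1.221532 × 1.235663 = 150.9402

150.94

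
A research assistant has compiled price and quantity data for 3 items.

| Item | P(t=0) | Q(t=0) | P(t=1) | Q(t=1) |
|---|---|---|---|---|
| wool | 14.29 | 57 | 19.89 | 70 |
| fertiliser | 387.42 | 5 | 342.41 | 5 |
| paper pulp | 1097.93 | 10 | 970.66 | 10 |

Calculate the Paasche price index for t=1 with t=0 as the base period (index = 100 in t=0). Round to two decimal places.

Paasche price index uses current-period quantities as weights.
ΣP(t=1)·Q(t=1) = 19.89×70 + 342.41×5 + 970.66×10 = 1392.3 + 1712.05 + 9706.6 = 12810.95
ΣP(t=0)·Q(t=1) = 14.29×70 + 387.42×5 + 1097.93×10 = 1000.3 + 1937.1 + 10979.3 = 13916.7
Index = 12810.95 / 13916.7 × 100 = 92.0545

92.05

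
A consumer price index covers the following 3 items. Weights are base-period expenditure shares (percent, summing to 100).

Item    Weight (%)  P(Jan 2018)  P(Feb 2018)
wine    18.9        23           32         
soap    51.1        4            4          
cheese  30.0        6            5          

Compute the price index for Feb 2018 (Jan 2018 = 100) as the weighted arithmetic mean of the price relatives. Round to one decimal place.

102.4

wine: 18.9 × (32/23) = 18.9 × 1.391304 = 26.2957
soap: 51.1 × (4/4) = 51.1 × 1.000000 = 51.1000
cheese: 30.0 × (5/6) = 30.0 × 0.833333 = 25.0000
Index = Σ wᵢ·(p₁ᵢ/p₀ᵢ) = 26.2957 + 51.1000 + 25.0000 = 102.3957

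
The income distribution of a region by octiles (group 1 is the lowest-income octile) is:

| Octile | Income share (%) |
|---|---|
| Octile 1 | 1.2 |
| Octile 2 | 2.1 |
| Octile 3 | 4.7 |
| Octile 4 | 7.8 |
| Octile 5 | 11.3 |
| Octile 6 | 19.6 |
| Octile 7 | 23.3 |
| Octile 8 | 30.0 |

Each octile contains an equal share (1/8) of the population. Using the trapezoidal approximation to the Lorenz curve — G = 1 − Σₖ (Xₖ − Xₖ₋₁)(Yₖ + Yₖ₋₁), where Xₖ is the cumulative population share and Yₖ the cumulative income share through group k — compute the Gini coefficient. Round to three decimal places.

Cumulative income shares Yₖ: 0.0120, 0.0330, 0.0800, 0.1580, 0.2710, 0.4670, 0.7000, 1.0000
Σ (Xₖ−Xₖ₋₁)(Yₖ+Yₖ₋₁) = (1/8)(0.0120+0.0000) + (1/8)(0.0330+0.0120) + (1/8)(0.0800+0.0330) + (1/8)(0.1580+0.0800) + (1/8)(0.2710+0.1580) + (1/8)(0.4670+0.2710) + (1/8)(0.7000+0.4670) + (1/8)(1.0000+0.7000)
  = 0.0015 + 0.0056 + 0.0141 + 0.0297 + 0.0536 + 0.0922 + 0.1459 + 0.2125 = 0.5553
G = 1 − 0.5553 = 0.4447

0.445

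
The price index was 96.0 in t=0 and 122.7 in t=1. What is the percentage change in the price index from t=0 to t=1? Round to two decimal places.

27.81%

Change = (122.7 − 96.0) / 96.0 × 100
       = 26.7 / 96.0 × 100 = 27.8125%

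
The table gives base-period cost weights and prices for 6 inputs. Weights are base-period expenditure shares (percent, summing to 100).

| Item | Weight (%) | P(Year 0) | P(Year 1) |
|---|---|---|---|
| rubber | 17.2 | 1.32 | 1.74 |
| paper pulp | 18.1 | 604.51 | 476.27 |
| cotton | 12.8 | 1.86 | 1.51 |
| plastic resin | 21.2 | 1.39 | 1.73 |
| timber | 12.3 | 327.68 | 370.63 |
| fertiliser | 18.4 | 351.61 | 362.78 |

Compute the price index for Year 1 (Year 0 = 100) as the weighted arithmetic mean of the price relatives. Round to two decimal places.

106.61

rubber: 17.2 × (1.74/1.32) = 17.2 × 1.318182 = 22.6727
paper pulp: 18.1 × (476.27/604.51) = 18.1 × 0.787861 = 14.2603
cotton: 12.8 × (1.51/1.86) = 12.8 × 0.811828 = 10.3914
plastic resin: 21.2 × (1.73/1.39) = 21.2 × 1.244604 = 26.3856
timber: 12.3 × (370.63/327.68) = 12.3 × 1.131073 = 13.9122
fertiliser: 18.4 × (362.78/351.61) = 18.4 × 1.031768 = 18.9845
Index = Σ wᵢ·(p₁ᵢ/p₀ᵢ) = 22.6727 + 14.2603 + 10.3914 + 26.3856 + 13.9122 + 18.9845 = 106.6068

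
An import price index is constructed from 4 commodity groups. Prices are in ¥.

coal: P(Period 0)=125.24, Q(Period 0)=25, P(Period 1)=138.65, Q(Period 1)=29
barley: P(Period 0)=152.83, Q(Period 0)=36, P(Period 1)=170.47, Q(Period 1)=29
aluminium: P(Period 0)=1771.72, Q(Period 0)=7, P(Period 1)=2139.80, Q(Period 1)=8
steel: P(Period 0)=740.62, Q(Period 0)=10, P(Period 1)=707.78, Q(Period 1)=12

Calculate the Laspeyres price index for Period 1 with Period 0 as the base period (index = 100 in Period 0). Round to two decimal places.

111.32

Laspeyres price index uses base-period quantities as weights.
ΣP(Period 1)·Q(Period 0) = 138.65×25 + 170.47×36 + 2139.80×7 + 707.78×10 = 3466.25 + 6136.92 + 14978.6 + 7077.8 = 31659.57
ΣP(Period 0)·Q(Period 0) = 125.24×25 + 152.83×36 + 1771.72×7 + 740.62×10 = 3131 + 5501.88 + 12402.04 + 7406.2 = 28441.12
Index = 31659.57 / 28441.12 × 100 = 111.3162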